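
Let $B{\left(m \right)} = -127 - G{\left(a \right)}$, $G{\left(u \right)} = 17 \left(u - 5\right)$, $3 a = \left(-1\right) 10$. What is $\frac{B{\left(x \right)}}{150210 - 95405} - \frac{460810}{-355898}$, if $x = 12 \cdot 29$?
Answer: $\frac{37889867831}{29257484835} \approx 1.295$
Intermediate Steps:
$x = 348$
$a = - \frac{10}{3}$ ($a = \frac{\left(-1\right) 10}{3} = \frac{1}{3} \left(-10\right) = - \frac{10}{3} \approx -3.3333$)
$G{\left(u \right)} = -85 + 17 u$ ($G{\left(u \right)} = 17 \left(-5 + u\right) = -85 + 17 u$)
$B{\left(m \right)} = \frac{44}{3}$ ($B{\left(m \right)} = -127 - \left(-85 + 17 \left(- \frac{10}{3}\right)\right) = -127 - \left(-85 - \frac{170}{3}\right) = -127 - - \frac{425}{3} = -127 + \frac{425}{3} = \frac{44}{3}$)
$\frac{B{\left(x \right)}}{150210 - 95405} - \frac{460810}{-355898} = \frac{44}{3 \left(150210 - 95405\right)} - \frac{460810}{-355898} = \frac{44}{3 \cdot 54805} - - \frac{230405}{177949} = \frac{44}{3} \cdot \frac{1}{54805} + \frac{230405}{177949} = \frac{44}{164415} + \frac{230405}{177949} = \frac{37889867831}{29257484835}$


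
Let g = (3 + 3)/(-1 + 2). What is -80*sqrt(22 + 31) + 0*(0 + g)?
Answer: -80*sqrt(53) ≈ -582.41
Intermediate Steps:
g = 6 (g = 6/1 = 6*1 = 6)
-80*sqrt(22 + 31) + 0*(0 + g) = -80*sqrt(22 + 31) + 0*(0 + 6) = -80*sqrt(53) + 0*6 = -80*sqrt(53) + 0 = -80*sqrt(53)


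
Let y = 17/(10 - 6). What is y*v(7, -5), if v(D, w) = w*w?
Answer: 425/4 ≈ 106.25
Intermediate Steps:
y = 17/4 ≈ 4.2500
v(D, w) = w²
y*v(7, -5) = (17/4)*(-5)² = (17/4)*25 = 425/4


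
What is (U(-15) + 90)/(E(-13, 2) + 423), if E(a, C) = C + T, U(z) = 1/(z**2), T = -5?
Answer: 2893/13500 ≈ 0.21430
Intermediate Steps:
U(z) = z**(-2)
E(a, C) = -5 + C (E(a, C) = C - 5 = -5 + C)
(U(-15) + 90)/(E(-13, 2) + 423) = ((-15)**(-2) + 90)/((-5 + 2) + 423) = (1/225 + 90)/(-3 + 423) = (20251/225)/420 = (20251/225)*(1/420) = 2893/13500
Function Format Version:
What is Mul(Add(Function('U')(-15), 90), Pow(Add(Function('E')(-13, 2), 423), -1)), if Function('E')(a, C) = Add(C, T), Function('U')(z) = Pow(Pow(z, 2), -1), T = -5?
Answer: Rational(2893, 13500) ≈ 0.21430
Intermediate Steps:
Function('U')(z) = Pow(z, -2)
Function('E')(a, C) = Add(-5, C) (Function('E')(a, C) = Add(C, -5) = Add(-5, C))
Mul(Add(Function('U')(-15), 90), Pow(Add(Function('E')(-13, 2), 423), -1)) = Mul(Add(Pow(-15, -2), 90), Pow(Add(Add(-5, 2), 423), -1)) = Mul(Add(Rational(1, 225), 90), Pow(Add(-3, 423), -1)) = Mul(Rational(20251, 225), Pow(420, -1)) = Mul(Rational(20251, 225), Rational(1, 420)) = Rational(2893, 13500)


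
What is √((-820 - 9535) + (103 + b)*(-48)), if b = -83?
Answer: I*√11315 ≈ 106.37*I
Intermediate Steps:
√((-820 - 9535) + (103 + b)*(-48)) = √((-820 - 9535) + (103 - 83)*(-48)) = √(-10355 + 20*(-48)) = √(-10355 - 960) = √(-11315) = I*√11315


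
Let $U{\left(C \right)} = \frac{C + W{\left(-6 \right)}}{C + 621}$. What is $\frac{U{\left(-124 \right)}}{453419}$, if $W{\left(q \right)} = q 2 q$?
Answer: $- \frac{52}{225349243} \approx -2.3075 \cdot 10^{-7}$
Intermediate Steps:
$W{\left(q \right)} = 2 q^{2}$ ($W{\left(q \right)} = 2 q q = 2 q^{2}$)
$U{\left(C \right)} = \frac{72 + C}{621 + C}$ ($U{\left(C \right)} = \frac{C + 2 \left(-6\right)^{2}}{C + 621} = \frac{C + 2 \cdot 36}{621 + C} = \frac{C + 72}{621 + C} = \frac{72 + C}{621 + C}$)
$\frac{U{\left(-124 \right)}}{453419} = \frac{\frac{1}{621 - 124} \left(72 - 124\right)}{453419} = \frac{1}{497} \left(-52\right) \frac{1}{453419} = \left(- \frac{52}{497}\right) \frac{1}{453419} = - \frac{52}{225349243}$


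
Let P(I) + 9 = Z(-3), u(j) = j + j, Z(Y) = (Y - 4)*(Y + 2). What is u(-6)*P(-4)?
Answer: 24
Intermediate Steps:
Z(Y) = (-4 + Y)*(2 + Y)
u(j) = 2*j
P(I) = -2 (P(I) = -9 + (-8 + (-3)² - 2*(-3)) = -9 + (-8 + 9 + 6) = -9 + 7 = -2)
u(-6)*P(-4) = (2*(-6))*(-2) = -12*(-2) = 24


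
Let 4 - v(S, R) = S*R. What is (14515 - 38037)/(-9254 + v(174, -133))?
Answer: -11761/6946 ≈ -1.6932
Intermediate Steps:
v(S, R) = 4 - R*S (v(S, R) = 4 - S*R = 4 - R*S)
(14515 - 38037)/(-9254 + v(174, -133)) = (14515 - 38037)/(-9254 + (4 - 1*(-133)*174)) = -23522/(-9254 + (4 + 23142)) = -23522/(-9254 + 23146) = -23522/13892 = -23522*1/13892 = -11761/6946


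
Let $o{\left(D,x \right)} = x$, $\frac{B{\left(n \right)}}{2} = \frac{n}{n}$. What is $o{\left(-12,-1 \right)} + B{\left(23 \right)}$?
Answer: $1$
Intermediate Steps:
$B{\left(n \right)} = 2$ ($B{\left(n \right)} = 2 \frac{n}{n} = 2 \cdot 1 = 2$)
$o{\left(-12,-1 \right)} + B{\left(23 \right)} = -1 + 2 = 1$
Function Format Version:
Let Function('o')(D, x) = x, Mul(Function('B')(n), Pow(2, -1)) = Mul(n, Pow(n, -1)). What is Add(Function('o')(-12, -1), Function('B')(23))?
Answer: 1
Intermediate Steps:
Function('B')(n) = 2 (Function('B')(n) = Mul(2, Mul(n, Pow(n, -1))) = Mul(2, 1) = 2)
Add(Function('o')(-12, -1), Function('B')(23)) = Add(-1, 2) = 1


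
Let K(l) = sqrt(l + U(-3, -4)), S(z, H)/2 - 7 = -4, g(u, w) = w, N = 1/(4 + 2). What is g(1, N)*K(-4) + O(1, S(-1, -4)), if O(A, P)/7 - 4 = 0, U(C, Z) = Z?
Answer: 28 + I*sqrt(2)/3 ≈ 28.0 + 0.4714*I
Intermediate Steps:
N = 1/6 ≈ 0.16667
S(z, H) = 6 (S(z, H) = 14 + 2*(-4) = 14 - 8 = 6)
O(A, P) = 28 (O(A, P) = 28 + 7*0 = 28 + 0 = 28)
K(l) = sqrt(-4 + l) (K(l) = sqrt(l - 4) = sqrt(-4 + l))
g(1, N)*K(-4) + O(1, S(-1, -4)) = sqrt(-4 - 4)/6 + 28 = sqrt(-8)/6 + 28 = (2*I*sqrt(2))/6 + 28 = I*sqrt(2)/3 + 28 = 28 + I*sqrt(2)/3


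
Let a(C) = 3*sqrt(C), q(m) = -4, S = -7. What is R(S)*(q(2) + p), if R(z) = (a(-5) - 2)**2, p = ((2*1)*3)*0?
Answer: 164 + 48*I*sqrt(5) ≈ 164.0 + 107.33*I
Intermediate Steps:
p = 0 (p = (2*3)*0 = 6*0 = 0)
R(z) = (-2 + 3*I*sqrt(5))**2 (R(z) = (3*sqrt(-5) - 2)**2 = (3*(I*sqrt(5)) - 2)**2 = (3*I*sqrt(5) - 2)**2 = (-2 + 3*I*sqrt(5))**2)
R(S)*(q(2) + p) = (2 - 3*I*sqrt(5))**2*(-4 + 0) = (2 - 3*I*sqrt(5))**2*(-4) = -4*(2 - 3*I*sqrt(5))**2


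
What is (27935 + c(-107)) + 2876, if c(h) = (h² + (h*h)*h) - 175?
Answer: -1182958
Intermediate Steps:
c(h) = -175 + h² + h³ (c(h) = (h² + h²*h) - 175 = (h² + h³) - 175 = -175 + h² + h³)
(27935 + c(-107)) + 2876 = (27935 + (-175 + (-107)² + (-107)³)) + 2876 = (27935 + (-175 + 11449 - 1225043)) + 2876 = (27935 - 1213769) + 2876 = -1185834 + 2876 = -1182958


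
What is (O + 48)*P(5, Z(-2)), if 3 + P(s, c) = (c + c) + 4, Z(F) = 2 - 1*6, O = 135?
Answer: -1281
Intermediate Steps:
Z(F) = -4 (Z(F) = 2 - 6 = -4)
P(s, c) = 1 + 2*c (P(s, c) = -3 + ((c + c) + 4) = -3 + (2*c + 4) = -3 + (4 + 2*c) = 1 + 2*c)
(O + 48)*P(5, Z(-2)) = (135 + 48)*(1 + 2*(-4)) = 183*(1 - 8) = 183*(-7) = -1281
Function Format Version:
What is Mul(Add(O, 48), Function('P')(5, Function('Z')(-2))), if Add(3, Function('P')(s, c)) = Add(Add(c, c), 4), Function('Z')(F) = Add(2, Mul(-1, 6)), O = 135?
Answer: -1281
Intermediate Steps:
Function('Z')(F) = -4 (Function('Z')(F) = Add(2, -6) = -4)
Function('P')(s, c) = Add(1, Mul(2, c)) (Function('P')(s, c) = Add(-3, Add(Add(c, c), 4)) = Add(-3, Add(Mul(2, c), 4)) = Add(-3, Add(4, Mul(2, c))) = Add(1, Mul(2, c)))
Mul(Add(O, 48), Function('P')(5, Function('Z')(-2))) = Mul(Add(135, 48), Add(1, Mul(2, -4))) = Mul(183, Add(1, -8)) = Mul(183, -7) = -1281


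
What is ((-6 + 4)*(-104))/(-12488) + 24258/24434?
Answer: 18615727/19070737 ≈ 0.97614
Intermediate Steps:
((-6 + 4)*(-104))/(-12488) + 24258/24434 = -2*(-104)*(-1/12488) + 24258*(1/24434) = 208*(-1/12488) + 12129/12217 = -26/1561 + 12129/12217 = 18615727/19070737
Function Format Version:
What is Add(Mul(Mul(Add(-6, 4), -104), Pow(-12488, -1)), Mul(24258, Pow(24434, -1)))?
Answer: Rational(18615727, 19070737) ≈ 0.97614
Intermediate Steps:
Add(Mul(Mul(Add(-6, 4), -104), Pow(-12488, -1)), Mul(24258, Pow(24434, -1))) = Add(Mul(Mul(-2, -104), Rational(-1, 12488)), Mul(24258, Rational(1, 24434))) = Add(Mul(208, Rational(-1, 12488)), Rational(12129, 12217)) = Add(Rational(-26, 1561), Rational(12129, 12217)) = Rational(18615727, 19070737)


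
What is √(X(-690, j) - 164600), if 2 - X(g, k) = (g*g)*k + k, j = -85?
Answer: √40303987 ≈ 6348.5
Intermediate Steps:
X(g, k) = 2 - k - k*g² (X(g, k) = 2 - ((g*g)*k + k) = 2 - (g²*k + k) = 2 - (k*g² + k) = 2 - (k + k*g²) = 2 + (-k - k*g²) = 2 - k - k*g²)
√(X(-690, j) - 164600) = √((2 - 1*(-85) - 1*(-85)*(-690)²) - 164600) = √((2 + 85 - 1*(-85)*476100) - 164600) = √((2 + 85 + 40468500) - 164600) = √(40468587 - 164600) = √40303987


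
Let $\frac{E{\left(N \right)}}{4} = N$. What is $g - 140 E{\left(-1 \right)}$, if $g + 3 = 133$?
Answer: $690$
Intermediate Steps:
$g = 130$ ($g = -3 + 133 = 130$)
$E{\left(N \right)} = 4 N$
$g - 140 E{\left(-1 \right)} = 130 - 140 \cdot 4 \left(-1\right) = 130 - -560 = 130 + 560 = 690$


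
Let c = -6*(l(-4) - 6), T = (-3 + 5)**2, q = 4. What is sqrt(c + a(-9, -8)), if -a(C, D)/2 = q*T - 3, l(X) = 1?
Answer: 2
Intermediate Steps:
T = 4 (T = 2**2 = 4)
c = 30 (c = -6*(1 - 6) = -6*(-5) = 30)
a(C, D) = -26 (a(C, D) = -2*(4*4 - 3) = -2*(16 - 3) = -2*13 = -26)
sqrt(c + a(-9, -8)) = sqrt(30 - 26) = sqrt(4) = 2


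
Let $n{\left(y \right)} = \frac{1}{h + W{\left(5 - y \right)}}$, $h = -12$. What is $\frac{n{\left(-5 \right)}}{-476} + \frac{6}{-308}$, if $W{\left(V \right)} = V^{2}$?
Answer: $- \frac{817}{41888} \approx -0.019504$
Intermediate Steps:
$n{\left(y \right)} = \frac{1}{-12 + \left(5 - y\right)^{2}}$
$\frac{n{\left(-5 \right)}}{-476} + \frac{6}{-308} = \frac{1}{\left(-12 + \left(-5 - 5\right)^{2}\right) \left(-476\right)} + \frac{6}{-308} = \frac{1}{-12 + \left(-10\right)^{2}} \left(- \frac{1}{476}\right) + 6 \left(- \frac{1}{308}\right) = \frac{1}{-12 + 100} \left(- \frac{1}{476}\right) - \frac{3}{154} = \frac{1}{88} \left(- \frac{1}{476}\right) - \frac{3}{154} = - \frac{1}{41888} - \frac{3}{154} = - \frac{817}{41888}$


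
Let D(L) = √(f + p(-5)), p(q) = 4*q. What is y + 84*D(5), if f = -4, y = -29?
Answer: -29 + 168*I*√6 ≈ -29.0 + 411.51*I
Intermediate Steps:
D(L) = 2*I*√6 (D(L) = √(-4 + 4*(-5)) = √(-4 - 20) = √(-24) = 2*I*√6)
y + 84*D(5) = -29 + 84*(2*I*√6) = -29 + 168*I*√6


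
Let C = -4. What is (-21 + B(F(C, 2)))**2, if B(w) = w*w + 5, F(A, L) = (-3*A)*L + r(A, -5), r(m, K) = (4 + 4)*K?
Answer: 57600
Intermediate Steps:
r(m, K) = 8*K
F(A, L) = -40 - 3*A*L (F(A, L) = (-3*A)*L + 8*(-5) = -3*A*L - 40 = -40 - 3*A*L)
B(w) = 5 + w**2 (B(w) = w**2 + 5 = 5 + w**2)
(-21 + B(F(C, 2)))**2 = (-21 + (5 + (-40 - 3*(-4)*2)**2))**2 = (-21 + (5 + (-40 + 24)**2))**2 = (-21 + (5 + (-16)**2))**2 = (-21 + (5 + 256))**2 = (-21 + 261)**2 = 240**2 = 57600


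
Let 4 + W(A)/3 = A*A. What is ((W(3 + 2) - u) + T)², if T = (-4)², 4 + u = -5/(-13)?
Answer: 1153476/169 ≈ 6825.3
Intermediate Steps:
W(A) = -12 + 3*A² (W(A) = -12 + 3*(A*A) = -12 + 3*A²)
u = -47/13 (u = -4 - 5/(-13) = -4 - 5*(-1/13) = -4 + 5/13 = -47/13 ≈ -3.6154)
T = 16
((W(3 + 2) - u) + T)² = (((-12 + 3*(3 + 2)²) - 1*(-47/13)) + 16)² = (((-12 + 3*5²) + 47/13) + 16)² = (((-12 + 3*25) + 47/13) + 16)² = (((-12 + 75) + 47/13) + 16)² = ((63 + 47/13) + 16)² = (866/13 + 16)² = (1074/13)² = 1153476/169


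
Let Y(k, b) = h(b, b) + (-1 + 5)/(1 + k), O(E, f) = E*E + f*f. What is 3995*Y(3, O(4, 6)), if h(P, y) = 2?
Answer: 11985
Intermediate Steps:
O(E, f) = E² + f²
Y(k, b) = 2 + 4/(1 + k) (Y(k, b) = 2 + (-1 + 5)/(1 + k) = 2 + 4/(1 + k))
3995*Y(3, O(4, 6)) = 3995*(2*(3 + 3)/(1 + 3)) = 3995*(2*6/4) = 3995*(2*(¼)*6) = 3995*3 = 11985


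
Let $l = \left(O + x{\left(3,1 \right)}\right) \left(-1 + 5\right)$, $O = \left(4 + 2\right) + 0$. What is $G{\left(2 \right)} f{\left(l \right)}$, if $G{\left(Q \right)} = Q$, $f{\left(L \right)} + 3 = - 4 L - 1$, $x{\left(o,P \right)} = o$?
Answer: $-296$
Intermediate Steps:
$O = 6$ ($O = 6 + 0 = 6$)
$l = 36$ ($l = \left(6 + 3\right) \left(-1 + 5\right) = 9 \cdot 4 = 36$)
$f{\left(L \right)} = -4 - 4 L$ ($f{\left(L \right)} = -3 - \left(1 + 4 L\right) = -4 - 4 L$)
$G{\left(2 \right)} f{\left(l \right)} = 2 \left(-4 - 144\right) = 2 \left(-148\right) = -296$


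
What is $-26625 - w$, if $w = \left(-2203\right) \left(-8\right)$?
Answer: $-44249$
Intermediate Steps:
$w = 17624$
$-26625 - w = -26625 - 17624 = -44249$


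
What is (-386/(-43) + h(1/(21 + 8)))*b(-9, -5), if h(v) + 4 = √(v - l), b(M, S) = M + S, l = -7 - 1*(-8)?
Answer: -2996/43 - 28*I*√203/29 ≈ -69.674 - 13.757*I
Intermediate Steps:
l = 1 (l = -7 + 8 = 1)
h(v) = -4 + √(-1 + v) (h(v) = -4 + √(v - 1*1) = -4 + √(v - 1) = -4 + √(-1 + v))
(-386/(-43) + h(1/(21 + 8)))*b(-9, -5) = (-386/(-43) + (-4 + √(-1 + 1/(21 + 8))))*(-9 - 5) = (-386*(-1/43) + (-4 + √(-1 + 1/29)))*(-14) = (386/43 + (-4 + √(-1 + 1/29)))*(-14) = (386/43 + (-4 + √(-28/29)))*(-14) = (386/43 + (-4 + 2*I*√203/29))*(-14) = (214/43 + 2*I*√203/29)*(-14) = -2996/43 - 28*I*√203/29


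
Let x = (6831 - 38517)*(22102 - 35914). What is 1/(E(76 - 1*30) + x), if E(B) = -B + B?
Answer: 1/437647032 ≈ 2.2849e-9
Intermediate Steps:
E(B) = 0
x = 437647032 (x = -31686*(-13812) = 437647032)
1/(E(76 - 1*30) + x) = 1/(0 + 437647032) = 1/437647032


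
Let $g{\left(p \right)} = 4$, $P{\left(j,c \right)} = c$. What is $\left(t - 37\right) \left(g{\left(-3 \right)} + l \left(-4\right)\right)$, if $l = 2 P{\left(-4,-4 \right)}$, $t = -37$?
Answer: $-2664$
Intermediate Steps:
$l = -8$ ($l = 2 \left(-4\right) = -8$)
$\left(t - 37\right) \left(g{\left(-3 \right)} + l \left(-4\right)\right) = \left(-37 - 37\right) \left(4 - -32\right) = - 74 \left(4 + 32\right) = \left(-74\right) 36 = -2664$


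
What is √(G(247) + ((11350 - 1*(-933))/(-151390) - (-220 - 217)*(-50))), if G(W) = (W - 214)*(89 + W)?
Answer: I*√246655406783570/151390 ≈ 103.74*I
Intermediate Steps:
G(W) = (-214 + W)*(89 + W)
√(G(247) + ((11350 - 1*(-933))/(-151390) - (-220 - 217)*(-50))) = √((-19046 + 247² - 125*247) + ((11350 - 1*(-933))/(-151390) - (-220 - 217)*(-50))) = √((-19046 + 61009 - 30875) + ((11350 + 933)*(-1/151390) - (-437)*(-50))) = √(11088 + (12283*(-1/151390) - 1*21850)) = √(11088 + (-12283/151390 - 21850)) = √(11088 - 3307883783/151390) = √(-1629271463/151390) = I*√246655406783570/151390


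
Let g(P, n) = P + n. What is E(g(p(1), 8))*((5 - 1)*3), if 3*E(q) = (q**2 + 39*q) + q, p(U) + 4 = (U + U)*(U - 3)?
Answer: 0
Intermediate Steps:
p(U) = -4 + 2*U*(-3 + U) (p(U) = -4 + (U + U)*(U - 3) = -4 + (2*U)*(-3 + U) = -4 + 2*U*(-3 + U))
E(q) = q**2/3 + 40*q/3 (E(q) = ((q**2 + 39*q) + q)/3 = (q**2 + 40*q)/3 = q**2/3 + 40*q/3)
E(g(p(1), 8))*((5 - 1)*3) = (((-4 - 6*1 + 2*1**2) + 8)*(40 + ((-4 - 6*1 + 2*1**2) + 8))/3)*((5 - 1)*3) = (((-4 - 6 + 2*1) + 8)*(40 + ((-4 - 6 + 2*1) + 8))/3)*(4*3) = (((-4 - 6 + 2) + 8)*(40 + ((-4 - 6 + 2) + 8))/3)*12 = ((-8 + 8)*(40 + (-8 + 8))/3)*12 = ((1/3)*0*(40 + 0))*12 = ((1/3)*0*40)*12 = 0*12 = 0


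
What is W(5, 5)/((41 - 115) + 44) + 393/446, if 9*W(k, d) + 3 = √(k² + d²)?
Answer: 8954/10035 - √2/54 ≈ 0.86609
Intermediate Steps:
W(k, d) = -⅓ + √(d² + k²)/9 (W(k, d) = -⅓ + √(k² + d²)/9 = -⅓ + √(d² + k²)/9)
W(5, 5)/((41 - 115) + 44) + 393/446 = (-⅓ + √(5² + 5²)/9)/((41 - 115) + 44) + 393/446 = (-⅓ + √(25 + 25)/9)/(-74 + 44) + 393*(1/446) = (-⅓ + √50/9)/(-30) + 393/446 = (-⅓ + (5*√2)/9)*(-1/30) + 393/446 = (-⅓ + 5*√2/9)*(-1/30) + 393/446 = (1/90 - √2/54) + 393/446 = 8954/10035 - √2/54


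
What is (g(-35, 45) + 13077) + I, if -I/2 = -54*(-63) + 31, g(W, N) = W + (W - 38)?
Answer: 6103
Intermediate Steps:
g(W, N) = -38 + 2*W (g(W, N) = W + (-38 + W) = -38 + 2*W)
I = -6866 (I = -2*(-54*(-63) + 31) = -2*(3402 + 31) = -2*3433 = -6866)
(g(-35, 45) + 13077) + I = ((-38 + 2*(-35)) + 13077) - 6866 = ((-38 - 70) + 13077) - 6866 = (-108 + 13077) - 6866 = 12969 - 6866 = 6103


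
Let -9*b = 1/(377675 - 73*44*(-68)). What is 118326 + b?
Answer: 634797572993/5364819 ≈ 1.1833e+5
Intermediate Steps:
b = -1/5364819 (b = -1/(9*(377675 - 73*44*(-68))) = -1/(9*(377675 - 3212*(-68))) = -1/(9*(377675 + 218416)) = -⅑/596091 = -⅑*1/596091 = -1/5364819 ≈ -1.8640e-7)
118326 + b = 118326 - 1/5364819 = 634797572993/5364819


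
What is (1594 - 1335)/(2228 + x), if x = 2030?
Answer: 259/4258 ≈ 0.060827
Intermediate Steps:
(1594 - 1335)/(2228 + x) = (1594 - 1335)/(2228 + 2030) = 259/4258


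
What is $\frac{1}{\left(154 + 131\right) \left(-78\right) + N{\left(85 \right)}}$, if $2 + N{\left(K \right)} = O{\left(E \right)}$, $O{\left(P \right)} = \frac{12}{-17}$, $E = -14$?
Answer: $- \frac{17}{377956} \approx -4.4979 \cdot 10^{-5}$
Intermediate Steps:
$O{\left(P \right)} = - \frac{12}{17}$ ($O{\left(P \right)} = 12 \left(- \frac{1}{17}\right) = - \frac{12}{17}$)
$N{\left(K \right)} = - \frac{46}{17}$ ($N{\left(K \right)} = -2 - \frac{12}{17} = - \frac{46}{17}$)
$\frac{1}{\left(154 + 131\right) \left(-78\right) + N{\left(85 \right)}} = \frac{1}{\left(154 + 131\right) \left(-78\right) - \frac{46}{17}} = \frac{1}{285 \left(-78\right) - \frac{46}{17}} = \frac{1}{-22230 - \frac{46}{17}} = \frac{1}{- \frac{377956}{17}} = - \frac{17}{377956}$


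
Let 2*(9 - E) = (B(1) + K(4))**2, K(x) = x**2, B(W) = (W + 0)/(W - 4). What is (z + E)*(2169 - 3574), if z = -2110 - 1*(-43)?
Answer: 55150465/18 ≈ 3.0639e+6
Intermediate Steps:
B(W) = W/(-4 + W)
z = -2067 (z = -2110 + 43 = -2067)
E = -2047/18 (E = 9 - (1/(-4 + 1) + 4**2)**2/2 = 9 - (1/(-3) + 16)**2/2 = 9 - (1*(-1/3) + 16)**2/2 = 9 - (-1/3 + 16)**2/2 = 9 - (47/3)**2/2 = 9 - 1/2*2209/9 = 9 - 2209/18 = -2047/18 ≈ -113.72)
(z + E)*(2169 - 3574) = (-2067 - 2047/18)*(2169 - 3574) = -39253/18*(-1405) = 55150465/18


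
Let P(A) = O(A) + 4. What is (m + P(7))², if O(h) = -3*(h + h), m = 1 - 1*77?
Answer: 12996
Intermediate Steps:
m = -76 (m = 1 - 77 = -76)
O(h) = -6*h
P(A) = 4 - 6*A (P(A) = -6*A + 4 = 4 - 6*A)
(m + P(7))² = (-76 + (4 - 6*7))² = (-76 + (4 - 42))² = (-76 - 38)² = (-114)² = 12996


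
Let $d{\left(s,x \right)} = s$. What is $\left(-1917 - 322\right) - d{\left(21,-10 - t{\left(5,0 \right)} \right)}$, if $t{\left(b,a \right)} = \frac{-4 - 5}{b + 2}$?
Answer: $-2260$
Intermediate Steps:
$t{\left(b,a \right)} = - \frac{9}{2 + b}$
$\left(-1917 - 322\right) - d{\left(21,-10 - t{\left(5,0 \right)} \right)} = \left(-1917 - 322\right) - 21 = -2239 - 21 = -2260$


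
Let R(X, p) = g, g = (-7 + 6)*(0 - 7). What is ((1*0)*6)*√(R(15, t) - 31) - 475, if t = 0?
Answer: -475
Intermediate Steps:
g = 7 (g = -1*(-7) = 7)
R(X, p) = 7
((1*0)*6)*√(R(15, t) - 31) - 475 = ((1*0)*6)*√(7 - 31) - 475 = (0*6)*√(-24) - 475 = 0*(2*I*√6) - 475 = 0 - 475 = -475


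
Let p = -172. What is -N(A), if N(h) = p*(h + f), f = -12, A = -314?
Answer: -56072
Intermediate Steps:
N(h) = 2064 - 172*h (N(h) = -172*(h - 12) = -172*(-12 + h) = 2064 - 172*h)
-N(A) = -(2064 - 172*(-314)) = -(2064 + 54008) = -1*56072 = -56072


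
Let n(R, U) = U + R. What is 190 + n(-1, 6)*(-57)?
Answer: -95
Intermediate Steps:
n(R, U) = R + U
190 + n(-1, 6)*(-57) = 190 + (-1 + 6)*(-57) = 190 + 5*(-57) = 190 - 285 = -95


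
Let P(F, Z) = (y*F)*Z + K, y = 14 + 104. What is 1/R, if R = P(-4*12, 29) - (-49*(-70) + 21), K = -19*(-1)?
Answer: -1/167688 ≈ -5.9635e-6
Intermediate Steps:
y = 118
K = 19
P(F, Z) = 19 + 118*F*Z (P(F, Z) = (118*F)*Z + 19 = 118*F*Z + 19 = 19 + 118*F*Z)
R = -167688 (R = (19 + 118*(-4*12)*29) - (-49*(-70) + 21) = (19 + 118*(-48)*29) - (3430 + 21) = (19 - 164256) - 1*3451 = -164237 - 3451 = -167688)
1/R = 1/(-167688) = -1/167688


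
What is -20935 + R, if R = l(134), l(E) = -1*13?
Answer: -20948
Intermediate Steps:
l(E) = -13
R = -13
-20935 + R = -20935 - 13 = -20948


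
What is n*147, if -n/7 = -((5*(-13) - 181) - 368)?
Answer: -631806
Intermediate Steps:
n = -4298 (n = -(-7)*((5*(-13) - 181) - 368) = -(-7)*((-65 - 181) - 368) = -(-7)*(-246 - 368) = -(-7)*(-614) = -7*614 = -4298)
n*147 = -4298*147 = -631806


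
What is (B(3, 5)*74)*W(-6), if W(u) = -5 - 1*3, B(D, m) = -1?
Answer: 592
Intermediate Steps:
W(u) = -8 (W(u) = -5 - 3 = -8)
(B(3, 5)*74)*W(-6) = -1*74*(-8) = -74*(-8) = 592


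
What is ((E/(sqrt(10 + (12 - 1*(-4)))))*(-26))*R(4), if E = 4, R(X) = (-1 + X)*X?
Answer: -48*sqrt(26) ≈ -244.75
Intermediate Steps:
R(X) = X*(-1 + X)
((E/(sqrt(10 + (12 - 1*(-4)))))*(-26))*R(4) = ((4/(sqrt(10 + (12 - 1*(-4)))))*(-26))*(4*(-1 + 4)) = ((4/(sqrt(10 + (12 + 4))))*(-26))*(4*3) = ((4/(sqrt(10 + 16)))*(-26))*12 = ((4/(sqrt(26)))*(-26))*12 = ((4*(sqrt(26)/26))*(-26))*12 = ((2*sqrt(26)/13)*(-26))*12 = -4*sqrt(26)*12 = -48*sqrt(26)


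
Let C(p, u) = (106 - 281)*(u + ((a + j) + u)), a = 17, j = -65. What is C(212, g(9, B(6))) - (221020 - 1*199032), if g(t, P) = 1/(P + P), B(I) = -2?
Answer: -27001/2 ≈ -13501.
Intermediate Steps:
g(t, P) = 1/(2*P)
C(p, u) = 8400 - 350*u (C(p, u) = (106 - 281)*(u + ((17 - 65) + u)) = -175*(u + (-48 + u)) = -175*(-48 + 2*u) = 8400 - 350*u)
C(212, g(9, B(6))) - (221020 - 1*199032) = (8400 - 175/(-2)) - (221020 - 1*199032) = (8400 - 175*(-1)/2) - (221020 - 199032) = (8400 - 350*(-¼)) - 1*21988 = (8400 + 175/2) - 21988 = 16975/2 - 21988 = -27001/2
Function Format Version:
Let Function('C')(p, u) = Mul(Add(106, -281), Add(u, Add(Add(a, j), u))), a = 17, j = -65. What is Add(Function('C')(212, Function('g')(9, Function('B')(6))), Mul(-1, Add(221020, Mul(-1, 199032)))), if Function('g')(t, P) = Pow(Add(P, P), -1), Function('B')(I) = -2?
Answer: Rational(-27001, 2) ≈ -13501.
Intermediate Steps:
Function('g')(t, P) = Mul(Rational(1, 2), Pow(P, -1)) (Function('g')(t, P) = Pow(Mul(2, P), -1) = Mul(Rational(1, 2), Pow(P, -1)))
Function('C')(p, u) = Add(8400, Mul(-350, u)) (Function('C')(p, u) = Mul(Add(106, -281), Add(u, Add(Add(17, -65), u))) = Mul(-175, Add(u, Add(-48, u))) = Mul(-175, Add(-48, Mul(2, u))) = Add(8400, Mul(-350, u)))
Add(Function('C')(212, Function('g')(9, Function('B')(6))), Mul(-1, Add(221020, Mul(-1, 199032)))) = Add(Add(8400, Mul(-350, Mul(Rational(1, 2), Pow(-2, -1)))), Mul(-1, Add(221020, Mul(-1, 199032)))) = Add(Add(8400, Mul(-350, Mul(Rational(1, 2), Rational(-1, 2)))), Mul(-1, Add(221020, -199032))) = Add(Add(8400, Mul(-350, Rational(-1, 4))), Mul(-1, 21988)) = Add(Add(8400, Rational(175, 2)), -21988) = Add(Rational(16975, 2), -21988) = Rational(-27001, 2)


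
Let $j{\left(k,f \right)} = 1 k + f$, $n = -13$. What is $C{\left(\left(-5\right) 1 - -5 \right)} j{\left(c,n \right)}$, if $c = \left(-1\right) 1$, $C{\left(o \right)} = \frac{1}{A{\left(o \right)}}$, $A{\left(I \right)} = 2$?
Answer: $-7$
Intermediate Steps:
$C{\left(o \right)} = \frac{1}{2}$
$c = -1$
$j{\left(k,f \right)} = f + k$ ($j{\left(k,f \right)} = k + f = f + k$)
$C{\left(\left(-5\right) 1 - -5 \right)} j{\left(c,n \right)} = \frac{-13 - 1}{2} = \frac{1}{2} \left(-14\right) = -7$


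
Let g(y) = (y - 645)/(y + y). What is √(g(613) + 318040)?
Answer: 6*√3319710082/613 ≈ 563.95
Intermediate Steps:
g(y) = (-645 + y)/(2*y) (g(y) = (-645 + y)/((2*y)) = (-645 + y)*(1/(2*y)) = (-645 + y)/(2*y))
√(g(613) + 318040) = √((½)*(-645 + 613)/613 + 318040) = √((½)*(1/613)*(-32) + 318040) = √(-16/613 + 318040) = √(194958504/613) = 6*√3319710082/613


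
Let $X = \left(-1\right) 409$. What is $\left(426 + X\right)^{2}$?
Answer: $289$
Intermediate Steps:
$X = -409$
$\left(426 + X\right)^{2} = \left(426 - 409\right)^{2} = 17^{2} = 289$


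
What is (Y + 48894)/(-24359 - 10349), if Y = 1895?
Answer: -50789/34708 ≈ -1.4633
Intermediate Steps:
(Y + 48894)/(-24359 - 10349) = (1895 + 48894)/(-24359 - 10349) = 50789/(-34708) = 50789*(-1/34708) = -50789/34708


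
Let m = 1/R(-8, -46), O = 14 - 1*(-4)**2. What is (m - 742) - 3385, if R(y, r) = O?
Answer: -8255/2 ≈ -4127.5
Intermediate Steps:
O = -2 (O = 14 - 1*16 = 14 - 16 = -2)
R(y, r) = -2
m = -1/2 (m = 1/(-2) = -1/2 ≈ -0.50000)
(m - 742) - 3385 = (-1/2 - 742) - 3385 = -1485/2 - 3385 = -8255/2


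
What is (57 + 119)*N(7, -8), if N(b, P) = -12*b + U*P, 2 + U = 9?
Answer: -24640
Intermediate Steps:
U = 7 (U = -2 + 9 = 7)
N(b, P) = -12*b + 7*P
(57 + 119)*N(7, -8) = (57 + 119)*(-12*7 + 7*(-8)) = 176*(-84 - 56) = 176*(-140) = -24640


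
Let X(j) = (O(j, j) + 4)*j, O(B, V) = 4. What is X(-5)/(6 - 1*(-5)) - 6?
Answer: -106/11 ≈ -9.6364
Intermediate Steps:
X(j) = 8*j (X(j) = (4 + 4)*j = 8*j)
X(-5)/(6 - 1*(-5)) - 6 = (8*(-5))/(6 - 1*(-5)) - 6 = -40/(6 + 5) - 6 = -40/11 - 6 = -106/11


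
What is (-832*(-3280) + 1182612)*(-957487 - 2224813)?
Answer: -12447795575600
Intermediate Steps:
(-832*(-3280) + 1182612)*(-957487 - 2224813) = (2728960 + 1182612)*(-3182300) = 3911572*(-3182300) = -12447795575600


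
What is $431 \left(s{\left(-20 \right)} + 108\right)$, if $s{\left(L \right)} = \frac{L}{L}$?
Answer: $46979$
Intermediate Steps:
$s{\left(L \right)} = 1$
$431 \left(s{\left(-20 \right)} + 108\right) = 431 \left(1 + 108\right) = 431 \cdot 109 = 46979$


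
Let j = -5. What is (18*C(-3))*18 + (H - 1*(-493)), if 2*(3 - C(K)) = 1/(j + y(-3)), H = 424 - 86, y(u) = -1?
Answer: 1830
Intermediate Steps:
H = 338
C(K) = 37/12 (C(K) = 3 - 1/(2*(-5 - 1)) = 3 - ½/(-6) = 3 - ½*(-⅙) = 3 + 1/12 = 37/12)
(18*C(-3))*18 + (H - 1*(-493)) = (18*(37/12))*18 + (338 - 1*(-493)) = (111/2)*18 + (338 + 493) = 999 + 831 = 1830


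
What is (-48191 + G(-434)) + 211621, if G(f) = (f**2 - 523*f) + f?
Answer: 578334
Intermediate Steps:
G(f) = f**2 - 522*f
(-48191 + G(-434)) + 211621 = (-48191 - 434*(-522 - 434)) + 211621 = (-48191 - 434*(-956)) + 211621 = (-48191 + 414904) + 211621 = 366713 + 211621 = 578334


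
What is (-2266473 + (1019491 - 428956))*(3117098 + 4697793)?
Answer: -13097272792758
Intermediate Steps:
(-2266473 + (1019491 - 428956))*(3117098 + 4697793) = (-2266473 + 590535)*7814891 = -1675938*7814891 = -13097272792758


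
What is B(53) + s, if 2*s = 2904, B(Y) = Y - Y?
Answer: 1452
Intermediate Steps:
B(Y) = 0
s = 1452 (s = (½)*2904 = 1452)
B(53) + s = 0 + 1452 = 1452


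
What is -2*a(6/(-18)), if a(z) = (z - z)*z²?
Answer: 0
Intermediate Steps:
a(z) = 0 (a(z) = 0*z² = 0)
-2*a(6/(-18)) = -2*0 = 0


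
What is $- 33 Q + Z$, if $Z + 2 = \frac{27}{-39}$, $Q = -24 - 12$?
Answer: $\frac{15409}{13} \approx 1185.3$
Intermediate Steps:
$Q = -36$
$Z = - \frac{35}{13}$ ($Z = -2 + \frac{27}{-39} = -2 + 27 \left(- \frac{1}{39}\right) = -2 - \frac{9}{13} = - \frac{35}{13} \approx -2.6923$)
$- 33 Q + Z = \left(-33\right) \left(-36\right) - \frac{35}{13} = 1188 - \frac{35}{13} = \frac{15409}{13}$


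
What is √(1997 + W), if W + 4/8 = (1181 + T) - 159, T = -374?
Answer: √10578/2 ≈ 51.425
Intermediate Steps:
W = 1295/2 (W = -½ + ((1181 - 374) - 159) = -½ + (807 - 159) = -½ + 648 = 1295/2 ≈ 647.50)
√(1997 + W) = √(1997 + 1295/2) = √(5289/2) = √10578/2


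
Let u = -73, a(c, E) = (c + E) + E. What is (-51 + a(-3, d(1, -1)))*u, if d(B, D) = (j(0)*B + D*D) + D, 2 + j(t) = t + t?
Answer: 4234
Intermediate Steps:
j(t) = -2 + 2*t (j(t) = -2 + (t + t) = -2 + 2*t)
d(B, D) = D + D² - 2*B (d(B, D) = ((-2 + 2*0)*B + D*D) + D = ((-2 + 0)*B + D²) + D = (-2*B + D²) + D = (D² - 2*B) + D = D + D² - 2*B)
a(c, E) = c + 2*E (a(c, E) = (E + c) + E = c + 2*E)
(-51 + a(-3, d(1, -1)))*u = (-51 + (-3 + 2*(-1 + (-1)² - 2*1)))*(-73) = (-51 + (-3 + 2*(-1 + 1 - 2)))*(-73) = (-51 + (-3 + 2*(-2)))*(-73) = (-51 + (-3 - 4))*(-73) = (-51 - 7)*(-73) = -58*(-73) = 4234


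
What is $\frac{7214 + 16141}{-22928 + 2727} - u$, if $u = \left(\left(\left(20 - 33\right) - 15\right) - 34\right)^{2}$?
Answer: $- \frac{77675999}{20201} \approx -3845.2$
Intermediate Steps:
$u = 3844$ ($u = \left(\left(\left(20 - 33\right) - 15\right) - 34\right)^{2} = \left(\left(-13 - 15\right) - 34\right)^{2} = \left(-28 - 34\right)^{2} = \left(-62\right)^{2} = 3844$)
$\frac{7214 + 16141}{-22928 + 2727} - u = \frac{7214 + 16141}{-22928 + 2727} - 3844 = \frac{23355}{-20201} - 3844 = 23355 \left(- \frac{1}{20201}\right) - 3844 = - \frac{23355}{20201} - 3844 = - \frac{77675999}{20201}$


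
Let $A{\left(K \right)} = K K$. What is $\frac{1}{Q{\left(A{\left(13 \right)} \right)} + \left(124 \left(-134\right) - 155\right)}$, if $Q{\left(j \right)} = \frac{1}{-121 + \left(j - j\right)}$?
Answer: $- \frac{121}{2029292} \approx -5.9627 \cdot 10^{-5}$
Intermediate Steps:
$A{\left(K \right)} = K^{2}$
$Q{\left(j \right)} = - \frac{1}{121}$ ($Q{\left(j \right)} = \frac{1}{-121 + 0} = \frac{1}{-121} = - \frac{1}{121}$)
$\frac{1}{Q{\left(A{\left(13 \right)} \right)} + \left(124 \left(-134\right) - 155\right)} = \frac{1}{- \frac{1}{121} + \left(124 \left(-134\right) - 155\right)} = \frac{1}{- \frac{1}{121} - 16771} = \frac{1}{- \frac{2029292}{121}} = - \frac{121}{2029292}$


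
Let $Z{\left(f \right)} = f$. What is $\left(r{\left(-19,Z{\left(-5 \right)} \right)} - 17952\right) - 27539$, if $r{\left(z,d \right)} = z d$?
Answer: $-45396$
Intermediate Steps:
$r{\left(z,d \right)} = d z$
$\left(r{\left(-19,Z{\left(-5 \right)} \right)} - 17952\right) - 27539 = \left(\left(-5\right) \left(-19\right) - 17952\right) - 27539 = \left(95 - 17952\right) - 27539 = -17857 - 27539 = -45396$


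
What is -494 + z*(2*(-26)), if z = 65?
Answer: -3874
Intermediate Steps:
-494 + z*(2*(-26)) = -494 + 65*(2*(-26)) = -494 + 65*(-52) = -494 - 3380 = -3874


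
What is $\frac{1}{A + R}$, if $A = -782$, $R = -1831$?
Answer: $- \frac{1}{2613} \approx -0.0003827$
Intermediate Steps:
$\frac{1}{A + R} = \frac{1}{-782 - 1831} = \frac{1}{-2613} = - \frac{1}{2613}$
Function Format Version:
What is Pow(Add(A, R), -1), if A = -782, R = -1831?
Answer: Rational(-1, 2613) ≈ -0.00038270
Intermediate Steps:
Pow(Add(A, R), -1) = Pow(Add(-782, -1831), -1) = Pow(-2613, -1) = Rational(-1, 2613)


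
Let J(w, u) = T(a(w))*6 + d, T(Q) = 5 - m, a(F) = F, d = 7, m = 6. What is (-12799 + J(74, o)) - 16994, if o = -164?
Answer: -29792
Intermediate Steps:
T(Q) = -1 (T(Q) = 5 - 1*6 = 5 - 6 = -1)
J(w, u) = 1 (J(w, u) = -1*6 + 7 = -6 + 7 = 1)
(-12799 + J(74, o)) - 16994 = (-12799 + 1) - 16994 = -12798 - 16994 = -29792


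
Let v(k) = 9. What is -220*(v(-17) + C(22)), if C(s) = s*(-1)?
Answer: 2860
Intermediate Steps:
C(s) = -s
-220*(v(-17) + C(22)) = -220*(9 - 1*22) = -220*(9 - 22) = -220*(-13) = 2860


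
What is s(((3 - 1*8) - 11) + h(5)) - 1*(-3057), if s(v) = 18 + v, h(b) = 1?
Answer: 3060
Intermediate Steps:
s(((3 - 1*8) - 11) + h(5)) - 1*(-3057) = (18 + (((3 - 1*8) - 11) + 1)) - 1*(-3057) = (18 + (((3 - 8) - 11) + 1)) + 3057 = (18 + ((-5 - 11) + 1)) + 3057 = (18 + (-16 + 1)) + 3057 = (18 - 15) + 3057 = 3 + 3057 = 3060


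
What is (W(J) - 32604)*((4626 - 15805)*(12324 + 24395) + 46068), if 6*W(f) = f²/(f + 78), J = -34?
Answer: 883083047071975/66 ≈ 1.3380e+13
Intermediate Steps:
W(f) = f²/(6*(78 + f)) (W(f) = (f²/(f + 78))/6 = (f²/(78 + f))/6 = f²/(6*(78 + f)))
(W(J) - 32604)*((4626 - 15805)*(12324 + 24395) + 46068) = ((⅙)*(-34)²/(78 - 34) - 32604)*((4626 - 15805)*(12324 + 24395) + 46068) = ((⅙)*1156/44 - 32604)*(-11179*36719 + 46068) = ((⅙)*1156*(1/44) - 32604)*(-410481701 + 46068) = (289/66 - 32604)*(-410435633) = -2151575/66*(-410435633) = 883083047071975/66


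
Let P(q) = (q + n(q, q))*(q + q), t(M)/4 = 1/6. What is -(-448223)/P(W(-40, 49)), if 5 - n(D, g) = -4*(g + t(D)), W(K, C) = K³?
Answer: 1344669/122877056000 ≈ 1.0943e-5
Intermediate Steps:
t(M) = ⅔ (t(M) = 4/6 = 4*(⅙) = ⅔)
n(D, g) = 23/3 + 4*g (n(D, g) = 5 - (-4)*(g + ⅔) = 5 - (-4)*(⅔ + g) = 5 - (-8/3 - 4*g) = 5 + (8/3 + 4*g) = 23/3 + 4*g)
P(q) = 2*q*(23/3 + 5*q) (P(q) = (q + (23/3 + 4*q))*(q + q) = (23/3 + 5*q)*(2*q) = 2*q*(23/3 + 5*q))
-(-448223)/P(W(-40, 49)) = -(-448223)/((⅔)*(-40)³*(23 + 15*(-40)³)) = -(-448223)/((⅔)*(-64000)*(23 + 15*(-64000))) = -(-448223)/((⅔)*(-64000)*(23 - 960000)) = -(-448223)/((⅔)*(-64000)*(-959977)) = -(-448223)/122877056000/3 = -(-448223)*3/122877056000 = -1*(-1344669/122877056000) = 1344669/122877056000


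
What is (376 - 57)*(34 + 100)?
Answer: 42746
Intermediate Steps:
(376 - 57)*(34 + 100) = 319*134 = 42746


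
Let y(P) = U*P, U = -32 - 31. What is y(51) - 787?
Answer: -4000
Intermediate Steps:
U = -63
y(P) = -63*P
y(51) - 787 = -63*51 - 787 = -3213 - 787 = -4000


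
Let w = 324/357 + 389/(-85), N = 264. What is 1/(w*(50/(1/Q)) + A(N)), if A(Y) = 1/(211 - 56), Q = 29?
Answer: -18445/98125731 ≈ -0.00018797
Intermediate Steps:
A(Y) = 1/155
w = -2183/595 (w = 324*(1/357) + 389*(-1/85) = 108/119 - 389/85 = -2183/595 ≈ -3.6689)
1/(w*(50/(1/Q)) + A(N)) = 1/(-21830/(119*(1/29)) + 1/155) = 1/(-21830/(119*1/29) + 1/155) = 1/(-21830*29/119 + 1/155) = 1/(-2183/595*1450 + 1/155) = 1/(-633070/119 + 1/155) = 1/(-98125731/18445) = -18445/98125731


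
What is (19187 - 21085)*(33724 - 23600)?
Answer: -19215352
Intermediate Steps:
(19187 - 21085)*(33724 - 23600) = -1898*10124 = -19215352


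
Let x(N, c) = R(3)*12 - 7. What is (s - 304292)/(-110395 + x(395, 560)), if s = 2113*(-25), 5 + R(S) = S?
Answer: 357117/110426 ≈ 3.2340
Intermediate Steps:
R(S) = -5 + S
s = -52825
x(N, c) = -31 (x(N, c) = (-5 + 3)*12 - 7 = -2*12 - 7 = -24 - 7 = -31)
(s - 304292)/(-110395 + x(395, 560)) = (-52825 - 304292)/(-110395 - 31) = -357117/(-110426) = -357117*(-1/110426) = 357117/110426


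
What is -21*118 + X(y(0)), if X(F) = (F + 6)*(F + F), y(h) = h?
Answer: -2478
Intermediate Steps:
X(F) = 2*F*(6 + F) (X(F) = (6 + F)*(2*F) = 2*F*(6 + F))
-21*118 + X(y(0)) = -21*118 + 2*0*(6 + 0) = -2478 + 2*0*6 = -2478 + 0 = -2478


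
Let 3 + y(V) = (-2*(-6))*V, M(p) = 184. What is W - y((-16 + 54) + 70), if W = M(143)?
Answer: -1109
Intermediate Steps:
W = 184
y(V) = -3 + 12*V (y(V) = -3 + (-2*(-6))*V = -3 + 12*V)
W - y((-16 + 54) + 70) = 184 - (-3 + 12*((-16 + 54) + 70)) = 184 - (-3 + 12*(38 + 70)) = 184 - (-3 + 12*108) = 184 - (-3 + 1296) = 184 - 1*1293 = 184 - 1293 = -1109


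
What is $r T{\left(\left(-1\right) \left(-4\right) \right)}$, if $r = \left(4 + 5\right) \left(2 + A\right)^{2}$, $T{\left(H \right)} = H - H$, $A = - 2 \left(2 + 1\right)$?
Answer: $0$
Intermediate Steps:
$A = -6$ ($A = \left(-2\right) 3 = -6$)
$T{\left(H \right)} = 0$
$r = 144$ ($r = \left(4 + 5\right) \left(2 - 6\right)^{2} = 9 \left(-4\right)^{2} = 9 \cdot 16 = 144$)
$r T{\left(\left(-1\right) \left(-4\right) \right)} = 144 \cdot 0 = 0$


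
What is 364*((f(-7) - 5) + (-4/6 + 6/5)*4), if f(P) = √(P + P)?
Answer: -15652/15 + 364*I*√14 ≈ -1043.5 + 1362.0*I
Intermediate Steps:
f(P) = √2*√P (f(P) = √(2*P) = √2*√P)
364*((f(-7) - 5) + (-4/6 + 6/5)*4) = 364*((√2*√(-7) - 5) + (-4/6 + 6/5)*4) = 364*((√2*(I*√7) - 5) + (-4*⅙ + 6*(⅕))*4) = 364*((I*√14 - 5) + (-⅔ + 6/5)*4) = 364*((-5 + I*√14) + (8/15)*4) = 364*((-5 + I*√14) + 32/15) = 364*(-43/15 + I*√14) = -15652/15 + 364*I*√14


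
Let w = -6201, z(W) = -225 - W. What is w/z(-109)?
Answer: 6201/116 ≈ 53.457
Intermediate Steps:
w/z(-109) = -6201/(-225 - 1*(-109)) = -6201/(-225 + 109) = -6201/(-116) = -6201*(-1/116) = 6201/116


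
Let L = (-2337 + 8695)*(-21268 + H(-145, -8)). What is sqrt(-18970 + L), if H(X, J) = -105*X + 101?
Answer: I*sqrt(37798206) ≈ 6148.0*I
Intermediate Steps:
H(X, J) = 101 - 105*X
L = -37779236 (L = (-2337 + 8695)*(-21268 + (101 - 105*(-145))) = 6358*(-21268 + (101 + 15225)) = 6358*(-21268 + 15326) = 6358*(-5942) = -37779236)
sqrt(-18970 + L) = sqrt(-18970 - 37779236) = sqrt(-37798206) = I*sqrt(37798206)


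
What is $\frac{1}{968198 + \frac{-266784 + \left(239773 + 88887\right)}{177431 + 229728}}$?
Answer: $\frac{407159}{394210591358} \approx 1.0328 \cdot 10^{-6}$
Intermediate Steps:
$\frac{1}{968198 + \frac{-266784 + \left(239773 + 88887\right)}{177431 + 229728}} = \frac{1}{968198 + \frac{-266784 + 328660}{407159}} = \frac{1}{968198 + 61876 \cdot \frac{1}{407159}} = \frac{1}{968198 + \frac{61876}{407159}} = \frac{1}{\frac{394210591358}{407159}} = \frac{407159}{394210591358}$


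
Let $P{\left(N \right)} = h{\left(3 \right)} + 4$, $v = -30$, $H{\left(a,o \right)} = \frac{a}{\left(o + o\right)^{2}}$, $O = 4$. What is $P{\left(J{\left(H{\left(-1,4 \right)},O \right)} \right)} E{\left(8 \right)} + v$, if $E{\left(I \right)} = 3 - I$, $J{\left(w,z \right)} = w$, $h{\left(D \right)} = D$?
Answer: $-65$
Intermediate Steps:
$H{\left(a,o \right)} = \frac{a}{4 o^{2}}$ ($H{\left(a,o \right)} = \frac{a}{\left(2 o\right)^{2}} = \frac{a}{4 o^{2}}$)
$P{\left(N \right)} = 7$ ($P{\left(N \right)} = 3 + 4 = 7$)
$P{\left(J{\left(H{\left(-1,4 \right)},O \right)} \right)} E{\left(8 \right)} + v = 7 \left(3 - 8\right) - 30 = 7 \left(-5\right) - 30 = -35 - 30 = -65$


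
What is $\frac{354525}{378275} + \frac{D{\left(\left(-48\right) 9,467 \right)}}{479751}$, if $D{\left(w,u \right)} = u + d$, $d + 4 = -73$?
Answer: $\frac{2269750007}{2419704127} \approx 0.93803$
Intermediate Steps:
$d = -77$ ($d = -4 - 73 = -77$)
$D{\left(w,u \right)} = -77 + u$ ($D{\left(w,u \right)} = u - 77 = -77 + u$)
$\frac{354525}{378275} + \frac{D{\left(\left(-48\right) 9,467 \right)}}{479751} = \frac{354525}{378275} + \frac{-77 + 467}{479751} = 354525 \cdot \frac{1}{378275} + 390 \cdot \frac{1}{479751} = \frac{14181}{15131} + \frac{130}{159917} = \frac{2269750007}{2419704127}$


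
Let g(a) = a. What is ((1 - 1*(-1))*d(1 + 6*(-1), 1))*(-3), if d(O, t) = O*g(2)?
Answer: 60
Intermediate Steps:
d(O, t) = 2*O (d(O, t) = O*2 = 2*O)
((1 - 1*(-1))*d(1 + 6*(-1), 1))*(-3) = ((1 - 1*(-1))*(2*(1 + 6*(-1))))*(-3) = ((1 + 1)*(2*(1 - 6)))*(-3) = (2*(2*(-5)))*(-3) = (2*(-10))*(-3) = -20*(-3) = 60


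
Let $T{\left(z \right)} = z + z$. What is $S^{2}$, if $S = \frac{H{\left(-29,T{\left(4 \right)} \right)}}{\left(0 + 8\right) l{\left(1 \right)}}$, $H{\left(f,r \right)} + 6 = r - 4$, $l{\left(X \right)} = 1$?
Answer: $\frac{1}{16} \approx 0.0625$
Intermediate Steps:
$T{\left(z \right)} = 2 z$
$H{\left(f,r \right)} = -10 + r$ ($H{\left(f,r \right)} = -6 + \left(r - 4\right) = -6 + \left(-4 + r\right) = -10 + r$)
$S = - \frac{1}{4}$ ($S = \frac{-10 + 2 \cdot 4}{\left(0 + 8\right) 1} = \frac{-10 + 8}{8 \cdot 1} = - \frac{2}{8} = \left(-2\right) \frac{1}{8} = - \frac{1}{4} \approx -0.25$)
$S^{2} = \left(- \frac{1}{4}\right)^{2} = \frac{1}{16}$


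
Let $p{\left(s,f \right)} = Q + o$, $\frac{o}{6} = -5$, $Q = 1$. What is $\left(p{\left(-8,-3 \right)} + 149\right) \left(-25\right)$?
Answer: $-3000$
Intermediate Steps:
$o = -30$ ($o = 6 \left(-5\right) = -30$)
$p{\left(s,f \right)} = -29$ ($p{\left(s,f \right)} = 1 - 30 = -29$)
$\left(p{\left(-8,-3 \right)} + 149\right) \left(-25\right) = \left(-29 + 149\right) \left(-25\right) = 120 \left(-25\right) = -3000$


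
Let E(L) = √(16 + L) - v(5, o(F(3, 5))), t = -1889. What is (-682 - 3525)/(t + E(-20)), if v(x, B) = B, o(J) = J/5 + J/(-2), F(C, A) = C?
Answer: 794323670/356492561 + 841400*I/356492561 ≈ 2.2282 + 0.0023602*I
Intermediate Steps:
o(J) = -3*J/10 (o(J) = J*(⅕) + J*(-½) = J/5 - J/2 = -3*J/10)
E(L) = 9/10 + √(16 + L) (E(L) = √(16 + L) - (-3)*3/10 = √(16 + L) - 1*(-9/10) = √(16 + L) + 9/10 = 9/10 + √(16 + L))
(-682 - 3525)/(t + E(-20)) = (-682 - 3525)/(-1889 + (9/10 + √(16 - 20))) = -4207/(-1889 + (9/10 + √(-4))) = -4207/(-1889 + (9/10 + 2*I)) = -4207*100*(-18881/10 - 2*I)/356492561 = -420700*(-18881/10 - 2*I)/356492561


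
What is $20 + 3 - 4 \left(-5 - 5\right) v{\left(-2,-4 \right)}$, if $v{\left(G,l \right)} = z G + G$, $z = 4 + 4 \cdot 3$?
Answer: $-4060$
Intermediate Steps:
$z = 16$ ($z = 4 + 12 = 16$)
$v{\left(G,l \right)} = 17 G$ ($v{\left(G,l \right)} = 16 G + G = 17 G$)
$20 + 3 - 4 \left(-5 - 5\right) v{\left(-2,-4 \right)} = 20 + 3 - 4 \left(-5 - 5\right) 17 \left(-2\right) = 20 + 3 - 4 \left(-5 - 5\right) \left(-34\right) = 20 + 3 \left(-4\right) \left(-10\right) \left(-34\right) = 20 + 3 \cdot 40 \left(-34\right) = 20 + 3 \left(-1360\right) = 20 - 4080 = -4060$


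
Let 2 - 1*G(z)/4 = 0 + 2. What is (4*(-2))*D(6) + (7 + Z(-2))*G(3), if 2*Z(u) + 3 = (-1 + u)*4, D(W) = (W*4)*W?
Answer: -1152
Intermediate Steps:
D(W) = 4*W**2 (D(W) = (4*W)*W = 4*W**2)
G(z) = 0 (G(z) = 8 - 4*(0 + 2) = 8 - 4*2 = 8 - 8 = 0)
Z(u) = -7/2 + 2*u (Z(u) = -3/2 + ((-1 + u)*4)/2 = -3/2 + (-4 + 4*u)/2 = -3/2 + (-2 + 2*u) = -7/2 + 2*u)
(4*(-2))*D(6) + (7 + Z(-2))*G(3) = (4*(-2))*(4*6**2) + (7 + (-7/2 + 2*(-2)))*0 = -32*36 + (7 + (-7/2 - 4))*0 = -8*144 + (7 - 15/2)*0 = -1152 - 1/2*0 = -1152 + 0 = -1152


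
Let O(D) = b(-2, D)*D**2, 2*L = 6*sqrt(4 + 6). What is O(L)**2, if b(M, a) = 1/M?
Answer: 2025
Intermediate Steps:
L = 3*sqrt(10) (L = (6*sqrt(4 + 6))/2 = (6*sqrt(10))/2 = 3*sqrt(10) ≈ 9.4868)
O(D) = -D**2/2 (O(D) = D**2/(-2) = -D**2/2)
O(L)**2 = (-(3*sqrt(10))**2/2)**2 = (-1/2*90)**2 = (-45)**2 = 2025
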